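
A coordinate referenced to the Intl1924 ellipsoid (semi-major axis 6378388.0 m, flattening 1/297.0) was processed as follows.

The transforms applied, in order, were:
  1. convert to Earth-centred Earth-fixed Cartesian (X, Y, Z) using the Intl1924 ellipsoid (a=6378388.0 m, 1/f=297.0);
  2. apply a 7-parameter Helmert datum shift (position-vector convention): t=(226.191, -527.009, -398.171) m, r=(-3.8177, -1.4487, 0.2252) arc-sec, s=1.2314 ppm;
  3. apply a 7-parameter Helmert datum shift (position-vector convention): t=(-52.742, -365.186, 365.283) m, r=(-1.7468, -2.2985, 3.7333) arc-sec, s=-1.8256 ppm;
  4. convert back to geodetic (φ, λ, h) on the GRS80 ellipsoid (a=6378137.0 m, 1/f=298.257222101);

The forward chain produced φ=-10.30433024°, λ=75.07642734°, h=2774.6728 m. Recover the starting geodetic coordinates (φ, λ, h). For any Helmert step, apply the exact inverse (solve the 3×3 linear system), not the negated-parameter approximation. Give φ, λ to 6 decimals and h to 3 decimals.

start: φ=-10.304330°, λ=75.076427°, h=2774.673 m
→ ECEF (a=6378137.000, f=1/298.257222101): X=1616947.9971, Y=6066891.2477, Z=-1133879.3939
→ Helmert⁻¹: X=1617100.8665, Y=6067247.8466, Z=-1134213.3858
→ Helmert⁻¹: X=1616871.3467, Y=6067786.6021, Z=-1133712.8677
→ geod (Bowring, a=6378388.000): φ=-10.30177300°, λ=75.07920700°, h=3328.5920 m

φ=-10.301773°, λ=75.079207°, h=3328.592 m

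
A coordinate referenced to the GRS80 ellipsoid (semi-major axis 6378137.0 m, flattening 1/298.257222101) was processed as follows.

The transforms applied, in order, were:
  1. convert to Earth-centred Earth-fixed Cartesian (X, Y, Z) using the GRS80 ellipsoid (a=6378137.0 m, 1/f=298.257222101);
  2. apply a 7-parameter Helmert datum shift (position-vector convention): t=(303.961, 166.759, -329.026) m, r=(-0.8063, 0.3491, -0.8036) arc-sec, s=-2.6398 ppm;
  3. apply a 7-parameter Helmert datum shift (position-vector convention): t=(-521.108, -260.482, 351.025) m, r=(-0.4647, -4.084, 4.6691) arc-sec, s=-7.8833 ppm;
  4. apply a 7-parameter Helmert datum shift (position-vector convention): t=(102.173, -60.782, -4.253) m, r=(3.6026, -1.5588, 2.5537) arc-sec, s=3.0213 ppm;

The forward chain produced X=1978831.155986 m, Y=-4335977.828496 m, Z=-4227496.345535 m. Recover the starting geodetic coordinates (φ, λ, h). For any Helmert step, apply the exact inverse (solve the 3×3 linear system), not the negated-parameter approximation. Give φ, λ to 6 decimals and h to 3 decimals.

start: X=1978831.1560, Y=-4335977.8285, Z=-4227496.3455 m
→ Helmert⁻¹: X=1978637.3742, Y=-4336002.2790, Z=-4227418.5410
→ Helmert⁻¹: X=1978992.2267, Y=-4335811.2495, Z=-4227851.8469
→ Helmert⁻¹: X=1978717.5369, Y=-4335965.2199, Z=-4227547.5813
→ geod (Bowring, a=6378137.000): φ=-41.76406800°, λ=-65.47041700°, h=2183.0490 m

φ=-41.764068°, λ=-65.470417°, h=2183.049 m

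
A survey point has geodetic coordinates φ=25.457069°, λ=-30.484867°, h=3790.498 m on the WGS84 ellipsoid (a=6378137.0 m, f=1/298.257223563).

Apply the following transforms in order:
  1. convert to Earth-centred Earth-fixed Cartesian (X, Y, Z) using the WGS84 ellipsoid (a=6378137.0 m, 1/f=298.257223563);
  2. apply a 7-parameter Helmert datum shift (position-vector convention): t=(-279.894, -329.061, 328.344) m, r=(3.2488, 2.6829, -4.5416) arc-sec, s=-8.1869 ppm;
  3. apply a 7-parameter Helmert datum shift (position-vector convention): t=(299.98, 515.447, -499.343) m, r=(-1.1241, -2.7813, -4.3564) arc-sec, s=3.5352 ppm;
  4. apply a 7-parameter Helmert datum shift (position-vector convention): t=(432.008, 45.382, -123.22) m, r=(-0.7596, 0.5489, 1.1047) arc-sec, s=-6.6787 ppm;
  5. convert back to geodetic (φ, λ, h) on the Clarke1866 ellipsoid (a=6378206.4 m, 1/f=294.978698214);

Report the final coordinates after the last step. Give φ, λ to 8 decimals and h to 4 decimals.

start: φ=25.457069°, λ=-30.484867°, h=3790.498 m
→ ECEF (a=6378137.000, f=1/298.257223563): X=4968802.0610, Y=-2925080.6472, Z=2726506.4644
→ Helmert 7p (PV): X=4968452.5467, Y=-2925538.1083, Z=2726701.7863
→ Helmert 7p (PV): X=4968671.5350, Y=-2925123.0799, Z=2726295.0218
→ Helmert 7p (PV): X=4969093.2798, Y=-2925021.5112, Z=2726151.1436
→ geod (Bowring, a=6378206.400): φ=25.45498022°, λ=-30.48289258°, h=3811.7195 m

φ=25.45498022°, λ=-30.48289258°, h=3811.7195 m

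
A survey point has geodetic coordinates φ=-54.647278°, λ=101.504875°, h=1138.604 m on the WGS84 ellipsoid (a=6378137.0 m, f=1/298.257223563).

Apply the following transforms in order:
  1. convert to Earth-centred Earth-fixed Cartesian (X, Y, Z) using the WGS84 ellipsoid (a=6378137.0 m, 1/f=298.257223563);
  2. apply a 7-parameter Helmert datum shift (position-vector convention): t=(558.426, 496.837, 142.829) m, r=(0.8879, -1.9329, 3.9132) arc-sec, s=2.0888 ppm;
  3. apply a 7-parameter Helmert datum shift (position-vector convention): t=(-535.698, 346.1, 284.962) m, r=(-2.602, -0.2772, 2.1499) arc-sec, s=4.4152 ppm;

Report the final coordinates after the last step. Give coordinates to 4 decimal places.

start: φ=-54.647278°, λ=101.504875°, h=1138.604 m
→ ECEF (a=6378137.000, f=1/298.257223563): X=-737839.5865, Y=3625018.6512, Z=-5179691.7724
→ Helmert 7p (PV): X=-737302.9360, Y=3625531.3589, Z=-5179551.0725
→ Helmert 7p (PV): X=-737872.7176, Y=3625820.4418, Z=-5179335.7059

X=-737872.7176 m, Y=3625820.4418 m, Z=-5179335.7059 m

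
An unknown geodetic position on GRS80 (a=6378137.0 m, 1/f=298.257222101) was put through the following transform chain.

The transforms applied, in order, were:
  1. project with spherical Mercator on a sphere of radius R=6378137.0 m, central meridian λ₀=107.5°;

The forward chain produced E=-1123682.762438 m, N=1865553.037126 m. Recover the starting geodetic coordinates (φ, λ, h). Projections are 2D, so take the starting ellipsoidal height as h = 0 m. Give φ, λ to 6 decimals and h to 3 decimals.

start: E=-1123682.7624, N=1865553.0371 m
→ merc⁻¹: φ=16.52458200°, λ=97.40578600°

φ=16.524582°, λ=97.405786°, h=0.000 m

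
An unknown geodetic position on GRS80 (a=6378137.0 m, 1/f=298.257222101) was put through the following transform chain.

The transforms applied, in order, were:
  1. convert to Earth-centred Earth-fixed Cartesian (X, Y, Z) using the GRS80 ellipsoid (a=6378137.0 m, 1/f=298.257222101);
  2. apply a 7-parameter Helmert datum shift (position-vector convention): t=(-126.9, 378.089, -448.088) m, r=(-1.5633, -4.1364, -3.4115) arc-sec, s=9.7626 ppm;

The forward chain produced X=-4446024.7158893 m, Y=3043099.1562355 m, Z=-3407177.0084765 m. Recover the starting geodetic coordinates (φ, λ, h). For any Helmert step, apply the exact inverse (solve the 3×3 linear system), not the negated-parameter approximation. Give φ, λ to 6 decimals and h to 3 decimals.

start: X=-4446024.7159, Y=3043099.1562, Z=-3407177.0085 m
→ Helmert⁻¹: X=-4445973.0514, Y=3042643.6477, Z=-3406583.4430
→ geod (Bowring, a=6378137.000): φ=-32.48006800°, λ=145.61384400°, h=2094.3630 m

φ=-32.480068°, λ=145.613844°, h=2094.363 m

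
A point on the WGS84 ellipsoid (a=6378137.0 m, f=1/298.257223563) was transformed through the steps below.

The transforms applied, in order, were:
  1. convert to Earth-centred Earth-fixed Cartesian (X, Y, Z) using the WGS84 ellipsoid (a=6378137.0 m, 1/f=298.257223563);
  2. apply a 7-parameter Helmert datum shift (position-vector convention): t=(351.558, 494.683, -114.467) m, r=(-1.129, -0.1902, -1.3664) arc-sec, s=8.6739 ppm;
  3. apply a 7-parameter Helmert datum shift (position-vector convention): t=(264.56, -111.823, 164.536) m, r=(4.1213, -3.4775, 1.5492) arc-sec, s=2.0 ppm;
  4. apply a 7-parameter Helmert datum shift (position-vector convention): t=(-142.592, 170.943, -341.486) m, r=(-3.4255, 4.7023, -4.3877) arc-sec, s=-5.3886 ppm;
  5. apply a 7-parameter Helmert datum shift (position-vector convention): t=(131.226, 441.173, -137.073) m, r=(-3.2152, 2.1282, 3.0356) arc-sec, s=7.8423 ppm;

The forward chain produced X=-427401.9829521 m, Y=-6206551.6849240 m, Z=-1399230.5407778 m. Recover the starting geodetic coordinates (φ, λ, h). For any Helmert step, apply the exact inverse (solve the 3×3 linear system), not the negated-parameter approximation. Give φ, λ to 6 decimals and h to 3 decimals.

start: X=-427401.9830, Y=-6206551.6849, Z=-1399230.5408 m
→ Helmert⁻¹: X=-427606.7668, Y=-6206916.0780, Z=-1399183.6594
→ Helmert⁻¹: X=-427302.5470, Y=-6207106.3254, Z=-1398962.5359
→ Helmert⁻¹: X=-427636.4572, Y=-6207006.8293, Z=-1398993.0441
→ Helmert⁻¹: X=-427944.4717, Y=-6207442.8475, Z=-1398900.0256
→ geod (Bowring, a=6378137.000): φ=-12.75343800°, λ=-93.94376200°, h=388.8730 m

φ=-12.753438°, λ=-93.943762°, h=388.873 m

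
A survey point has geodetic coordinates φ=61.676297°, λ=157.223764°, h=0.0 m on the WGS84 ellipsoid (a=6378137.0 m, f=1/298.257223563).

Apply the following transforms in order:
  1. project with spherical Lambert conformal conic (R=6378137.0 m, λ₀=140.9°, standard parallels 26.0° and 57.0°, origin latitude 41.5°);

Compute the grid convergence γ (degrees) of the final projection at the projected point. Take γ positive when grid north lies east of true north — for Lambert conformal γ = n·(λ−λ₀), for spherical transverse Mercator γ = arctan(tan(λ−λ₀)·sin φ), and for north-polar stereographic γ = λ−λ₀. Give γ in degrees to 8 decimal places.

start: φ=61.676297°, λ=157.223764°, h=0.000 m
→ into lcc (λ₀=140.9°): φ=61.67629700°, λ−λ₀=16.32376400°
convergence γ = 10.95443905°

10.95443905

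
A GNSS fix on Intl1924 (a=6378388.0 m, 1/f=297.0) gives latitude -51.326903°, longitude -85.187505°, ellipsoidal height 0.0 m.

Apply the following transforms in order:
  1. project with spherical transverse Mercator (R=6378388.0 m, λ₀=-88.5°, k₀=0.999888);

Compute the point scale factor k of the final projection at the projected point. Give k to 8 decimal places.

start: φ=-51.326903°, λ=-85.187505°, h=0.000 m
→ into tm (λ₀=-88.5°): φ=-51.32690300°, λ−λ₀=3.31249500°
scale k = 1.00054040

1.00054040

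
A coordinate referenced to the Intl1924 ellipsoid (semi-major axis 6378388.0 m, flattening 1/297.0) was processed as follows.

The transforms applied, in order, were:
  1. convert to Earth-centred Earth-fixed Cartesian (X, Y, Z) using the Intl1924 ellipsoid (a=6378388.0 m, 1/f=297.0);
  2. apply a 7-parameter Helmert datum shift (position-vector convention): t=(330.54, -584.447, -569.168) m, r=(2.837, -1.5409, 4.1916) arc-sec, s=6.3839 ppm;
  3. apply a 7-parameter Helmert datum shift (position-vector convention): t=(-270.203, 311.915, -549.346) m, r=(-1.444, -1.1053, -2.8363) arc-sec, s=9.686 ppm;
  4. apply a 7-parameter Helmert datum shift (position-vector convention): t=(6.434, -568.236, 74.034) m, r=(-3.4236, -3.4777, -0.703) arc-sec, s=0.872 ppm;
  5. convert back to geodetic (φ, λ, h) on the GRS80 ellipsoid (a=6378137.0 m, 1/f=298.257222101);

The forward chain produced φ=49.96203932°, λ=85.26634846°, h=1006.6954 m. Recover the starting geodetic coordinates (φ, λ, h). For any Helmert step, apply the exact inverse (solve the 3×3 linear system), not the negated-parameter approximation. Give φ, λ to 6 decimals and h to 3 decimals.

start: φ=49.962039°, λ=85.266348°, h=1006.695 m
→ ECEF (a=6378137.000, f=1/298.257222101): X=339317.0494, Y=4097720.4830, Z=4860844.6580
→ Helmert⁻¹: X=339378.3072, Y=4098205.6215, Z=4860828.6857
→ Helmert⁻¹: X=339614.9224, Y=4097824.6517, Z=4861357.8126
→ Helmert⁻¹: X=339401.8231, Y=4098442.9084, Z=4861837.0366
→ geod (Bowring, a=6378388.000): φ=49.96358400°, λ=85.26600200°, h=2036.6120 m

φ=49.963584°, λ=85.266002°, h=2036.612 m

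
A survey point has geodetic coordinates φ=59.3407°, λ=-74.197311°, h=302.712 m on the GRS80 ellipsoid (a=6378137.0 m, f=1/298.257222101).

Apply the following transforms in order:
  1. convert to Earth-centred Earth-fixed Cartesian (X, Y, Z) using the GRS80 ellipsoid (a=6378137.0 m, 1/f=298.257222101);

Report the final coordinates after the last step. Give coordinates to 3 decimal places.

start: φ=59.340700°, λ=-74.197311°, h=302.712 m
→ ECEF (a=6378137.000, f=1/298.257222101): X=887959.5153, Y=-3137420.3733, Z=5463647.1678

X=887959.515 m, Y=-3137420.373 m, Z=5463647.168 m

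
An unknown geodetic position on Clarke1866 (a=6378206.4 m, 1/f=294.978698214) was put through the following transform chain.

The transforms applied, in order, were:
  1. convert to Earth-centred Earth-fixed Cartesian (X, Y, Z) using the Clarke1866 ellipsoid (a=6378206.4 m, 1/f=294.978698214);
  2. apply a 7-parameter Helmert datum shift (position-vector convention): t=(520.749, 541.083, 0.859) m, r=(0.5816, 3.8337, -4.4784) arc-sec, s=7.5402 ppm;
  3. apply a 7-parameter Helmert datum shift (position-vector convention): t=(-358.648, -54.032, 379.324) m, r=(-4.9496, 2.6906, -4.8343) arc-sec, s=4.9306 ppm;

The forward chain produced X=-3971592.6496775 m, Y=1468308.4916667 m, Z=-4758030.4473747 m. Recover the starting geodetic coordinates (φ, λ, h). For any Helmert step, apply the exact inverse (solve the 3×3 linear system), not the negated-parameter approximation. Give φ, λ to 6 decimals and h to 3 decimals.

start: X=-3971592.6497, Y=1468308.4917, Z=-4758030.4474 m
→ Helmert⁻¹: X=-3971186.7656, Y=1468376.3940, Z=-4758402.8758
→ Helmert⁻¹: X=-3971620.9925, Y=1467724.5946, Z=-4758445.8120
→ geod (Bowring, a=6378206.400): φ=-48.52983900°, λ=159.71805500°, h=3409.2480 m

φ=-48.529839°, λ=159.718055°, h=3409.248 m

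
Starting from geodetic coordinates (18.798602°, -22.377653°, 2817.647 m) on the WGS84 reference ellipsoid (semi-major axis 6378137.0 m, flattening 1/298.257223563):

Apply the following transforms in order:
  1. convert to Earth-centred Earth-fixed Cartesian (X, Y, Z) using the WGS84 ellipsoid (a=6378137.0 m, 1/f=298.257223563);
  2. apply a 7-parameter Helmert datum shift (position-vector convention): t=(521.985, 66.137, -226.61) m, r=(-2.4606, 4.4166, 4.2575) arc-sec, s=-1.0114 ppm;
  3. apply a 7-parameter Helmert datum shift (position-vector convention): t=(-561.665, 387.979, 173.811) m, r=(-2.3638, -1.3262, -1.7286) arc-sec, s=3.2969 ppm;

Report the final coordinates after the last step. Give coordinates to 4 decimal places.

X=5587661.6174 m, Y=-2299940.4649 m, Z=2043088.3077 m

start: φ=18.798602°, λ=-22.377653°, h=2817.647 m
→ ECEF (a=6378137.000, f=1/298.257223563): X=5587629.7039, Y=-2300505.6100, Z=2043166.3466
→ Helmert 7p (PV): X=5588237.2709, Y=-2300297.4389, Z=2042845.4698
→ Helmert 7p (PV): X=5587661.6174, Y=-2299940.4649, Z=2043088.3077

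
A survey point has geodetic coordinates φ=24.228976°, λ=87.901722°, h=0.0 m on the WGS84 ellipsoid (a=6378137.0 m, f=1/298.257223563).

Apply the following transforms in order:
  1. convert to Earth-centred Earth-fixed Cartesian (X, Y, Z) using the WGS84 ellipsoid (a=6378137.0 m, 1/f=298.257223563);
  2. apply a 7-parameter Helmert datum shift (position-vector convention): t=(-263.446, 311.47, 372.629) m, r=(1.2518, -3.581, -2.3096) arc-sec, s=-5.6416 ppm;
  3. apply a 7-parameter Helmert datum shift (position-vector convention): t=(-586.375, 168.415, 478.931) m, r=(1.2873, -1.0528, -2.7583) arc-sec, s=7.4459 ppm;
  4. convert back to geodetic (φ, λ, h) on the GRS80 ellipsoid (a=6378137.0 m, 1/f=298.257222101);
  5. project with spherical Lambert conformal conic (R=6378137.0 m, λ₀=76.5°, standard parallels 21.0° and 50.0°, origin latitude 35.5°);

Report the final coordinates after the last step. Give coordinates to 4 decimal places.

start: φ=24.228976°, λ=87.901722°, h=0.000 m
→ ECEF (a=6378137.000, f=1/298.257223563): X=213076.4118, Y=5815683.5384, Z=2601431.4974
→ Helmert 7p (PV): X=212831.7194, Y=5815944.0250, Z=2601828.4440
→ Helmert 7p (PV): X=212311.4239, Y=5816136.6607, Z=2602364.1319
→ geod (Bowring, a=6378137.000): φ=24.23507958°, λ=87.90941129°, h=770.2115 m
→ lcc (R=6378137.0, λ₀=76.5°): E=1141292.9254, N=-1155704.1818

E=1141292.9254 m, N=-1155704.1818 m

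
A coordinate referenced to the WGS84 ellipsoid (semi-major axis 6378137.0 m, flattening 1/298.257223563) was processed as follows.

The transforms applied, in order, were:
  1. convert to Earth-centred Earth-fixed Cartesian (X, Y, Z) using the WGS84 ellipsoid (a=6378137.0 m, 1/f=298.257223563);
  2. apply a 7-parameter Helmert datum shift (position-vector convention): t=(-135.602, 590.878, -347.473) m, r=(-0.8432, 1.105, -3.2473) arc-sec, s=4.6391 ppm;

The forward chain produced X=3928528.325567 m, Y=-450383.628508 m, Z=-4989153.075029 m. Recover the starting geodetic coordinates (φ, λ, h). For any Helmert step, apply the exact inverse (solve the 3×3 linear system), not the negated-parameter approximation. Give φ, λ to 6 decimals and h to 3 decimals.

start: X=3928528.3256, Y=-450383.6285, Z=-4989153.0750 m
→ Helmert⁻¹: X=3928679.5265, Y=-450890.1700, Z=-4988763.2551
→ geod (Bowring, a=6378137.000): φ=-51.78418100°, λ=-6.54712700°, h=992.1190 m

φ=-51.784181°, λ=-6.547127°, h=992.119 m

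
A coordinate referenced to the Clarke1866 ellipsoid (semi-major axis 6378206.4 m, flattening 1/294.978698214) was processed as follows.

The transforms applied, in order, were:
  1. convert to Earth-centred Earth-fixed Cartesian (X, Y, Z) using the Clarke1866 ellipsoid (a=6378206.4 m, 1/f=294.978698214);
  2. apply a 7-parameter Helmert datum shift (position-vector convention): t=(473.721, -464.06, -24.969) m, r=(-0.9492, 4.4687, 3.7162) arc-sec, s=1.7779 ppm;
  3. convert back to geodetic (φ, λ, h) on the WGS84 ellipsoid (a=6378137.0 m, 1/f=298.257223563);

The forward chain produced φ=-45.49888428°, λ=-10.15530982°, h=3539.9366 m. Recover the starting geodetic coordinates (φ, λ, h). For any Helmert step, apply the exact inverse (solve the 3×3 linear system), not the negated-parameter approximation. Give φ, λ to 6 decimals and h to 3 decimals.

start: φ=-45.498884°, λ=-10.155310°, h=3539.937 m
→ ECEF (a=6378137.000, f=1/298.257223563): X=4410499.7153, Y=-790023.1300, Z=-4528907.1036
→ Helmert⁻¹: X=4410102.0429, Y=-789616.2807, Z=-4528782.1722
→ geod (Bowring, a=6378206.400): φ=-45.50320700°, λ=-10.15108500°, h=3177.6340 m

φ=-45.503207°, λ=-10.151085°, h=3177.634 m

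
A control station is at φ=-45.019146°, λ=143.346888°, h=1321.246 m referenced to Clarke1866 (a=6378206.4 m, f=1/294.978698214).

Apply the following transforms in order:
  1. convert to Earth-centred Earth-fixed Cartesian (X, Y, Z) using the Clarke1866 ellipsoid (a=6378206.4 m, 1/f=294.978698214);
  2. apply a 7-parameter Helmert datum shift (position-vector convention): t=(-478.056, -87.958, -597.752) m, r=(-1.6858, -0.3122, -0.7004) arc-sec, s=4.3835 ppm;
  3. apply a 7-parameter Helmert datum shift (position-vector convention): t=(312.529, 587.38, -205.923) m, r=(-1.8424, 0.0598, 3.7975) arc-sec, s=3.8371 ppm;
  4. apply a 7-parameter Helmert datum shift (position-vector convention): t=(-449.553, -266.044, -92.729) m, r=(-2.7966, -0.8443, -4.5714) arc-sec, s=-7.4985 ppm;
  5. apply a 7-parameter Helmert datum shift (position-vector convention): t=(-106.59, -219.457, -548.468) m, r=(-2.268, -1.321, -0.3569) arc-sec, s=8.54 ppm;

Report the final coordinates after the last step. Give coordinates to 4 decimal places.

X=-3624630.1972 m, Y=2696483.7018 m, Z=-4491225.4088 m

start: φ=-45.019146°, λ=143.346888°, h=1321.246 m
→ ECEF (a=6378206.400, f=1/294.978698214): X=-3623951.5410, Y=2696599.6983, Z=-4489584.1236
→ Helmert 7p (PV): X=-3624429.5305, Y=2696499.1730, Z=-4490229.0803
→ Helmert 7p (PV): X=-3624181.8555, Y=2696990.0630, Z=-4490475.2677
→ Helmert 7p (PV): X=-3624526.0796, Y=2696723.2342, Z=-4490585.7259
→ Helmert 7p (PV): X=-3624630.1972, Y=2696483.7018, Z=-4491225.4088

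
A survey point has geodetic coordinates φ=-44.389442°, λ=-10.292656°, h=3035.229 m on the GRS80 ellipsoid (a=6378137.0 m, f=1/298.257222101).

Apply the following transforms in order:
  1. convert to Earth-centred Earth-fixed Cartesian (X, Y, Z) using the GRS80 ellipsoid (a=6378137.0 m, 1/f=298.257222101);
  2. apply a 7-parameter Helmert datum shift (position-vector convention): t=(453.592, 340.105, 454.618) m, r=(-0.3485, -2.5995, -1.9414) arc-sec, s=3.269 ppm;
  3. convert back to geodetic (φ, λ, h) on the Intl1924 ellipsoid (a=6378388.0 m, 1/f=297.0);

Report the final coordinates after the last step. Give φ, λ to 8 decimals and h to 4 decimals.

start: φ=-44.389442°, λ=-10.292656°, h=3035.229 m
→ ECEF (a=6378137.000, f=1/298.257222101): X=4493979.5283, Y=-816099.4604, Z=-4441240.6250
→ Helmert 7p (PV): X=4494496.1017, Y=-815811.8254, Z=-4440742.5100
→ geod (Bowring, a=6378388.000): φ=-44.38418694°, λ=-10.28794853°, h=2806.9315 m

φ=-44.38418694°, λ=-10.28794853°, h=2806.9315 m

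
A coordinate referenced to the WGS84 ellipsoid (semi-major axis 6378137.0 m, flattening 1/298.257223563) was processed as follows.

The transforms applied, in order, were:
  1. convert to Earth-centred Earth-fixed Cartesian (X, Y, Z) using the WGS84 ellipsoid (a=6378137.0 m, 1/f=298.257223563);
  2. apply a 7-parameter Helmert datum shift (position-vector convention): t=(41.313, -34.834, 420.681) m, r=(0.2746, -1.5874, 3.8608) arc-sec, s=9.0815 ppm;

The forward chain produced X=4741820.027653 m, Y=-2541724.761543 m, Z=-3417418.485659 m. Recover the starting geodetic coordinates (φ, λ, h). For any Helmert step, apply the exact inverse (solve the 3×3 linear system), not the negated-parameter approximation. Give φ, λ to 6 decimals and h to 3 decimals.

start: X=4741820.0277, Y=-2541724.7615, Z=-3417418.4857 m
→ Helmert⁻¹: X=4741661.7732, Y=-2541760.1485, Z=-3417841.2355
→ geod (Bowring, a=6378137.000): φ=-32.60185300°, λ=-28.19346200°, h=1850.8620 m

φ=-32.601853°, λ=-28.193462°, h=1850.862 m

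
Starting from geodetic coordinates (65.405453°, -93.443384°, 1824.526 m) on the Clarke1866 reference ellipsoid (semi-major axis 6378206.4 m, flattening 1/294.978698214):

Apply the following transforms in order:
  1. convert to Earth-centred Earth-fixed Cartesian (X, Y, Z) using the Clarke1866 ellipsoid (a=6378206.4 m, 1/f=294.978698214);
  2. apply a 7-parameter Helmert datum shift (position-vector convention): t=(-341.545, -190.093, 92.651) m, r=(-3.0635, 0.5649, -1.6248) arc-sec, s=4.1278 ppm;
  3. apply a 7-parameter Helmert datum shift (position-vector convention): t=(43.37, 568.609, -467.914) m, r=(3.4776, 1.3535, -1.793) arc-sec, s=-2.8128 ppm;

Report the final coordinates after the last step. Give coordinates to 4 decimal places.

start: φ=65.405453°, λ=-93.443384°, h=1824.526 m
→ ECEF (a=6378206.400, f=1/294.978698214): X=-159933.1507, Y=-2657984.0052, Z=5778137.9402
→ Helmert 7p (PV): X=-160280.4688, Y=-2658097.9912, Z=5778294.3574
→ Helmert 7p (PV): X=-160221.8372, Y=-2657617.9333, Z=5777766.4269

X=-160221.8372 m, Y=-2657617.9333 m, Z=5777766.4269 m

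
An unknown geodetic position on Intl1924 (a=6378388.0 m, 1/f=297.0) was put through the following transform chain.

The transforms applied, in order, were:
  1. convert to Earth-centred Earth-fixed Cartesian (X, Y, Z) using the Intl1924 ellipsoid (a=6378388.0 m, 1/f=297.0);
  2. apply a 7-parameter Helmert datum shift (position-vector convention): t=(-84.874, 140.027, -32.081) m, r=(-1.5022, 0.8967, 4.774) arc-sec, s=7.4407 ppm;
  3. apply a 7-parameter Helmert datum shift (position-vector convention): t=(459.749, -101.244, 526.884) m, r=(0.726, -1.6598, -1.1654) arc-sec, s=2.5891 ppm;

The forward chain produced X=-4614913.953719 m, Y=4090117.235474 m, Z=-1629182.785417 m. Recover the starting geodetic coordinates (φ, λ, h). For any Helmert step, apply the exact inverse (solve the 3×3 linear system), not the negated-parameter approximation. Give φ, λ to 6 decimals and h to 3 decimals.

φ=-14.898324°, λ=138.451564°, h=1473.722 m

start: X=-4614913.9537, Y=4090117.2355, Z=-1629182.7854 m
→ Helmert⁻¹: X=-4615397.9766, Y=4090176.0764, Z=-1629682.7065
→ Helmert⁻¹: X=-4615177.0112, Y=4090124.3035, Z=-1629628.7757
→ geod (Bowring, a=6378388.000): φ=-14.89832400°, λ=138.45156400°, h=1473.7220 m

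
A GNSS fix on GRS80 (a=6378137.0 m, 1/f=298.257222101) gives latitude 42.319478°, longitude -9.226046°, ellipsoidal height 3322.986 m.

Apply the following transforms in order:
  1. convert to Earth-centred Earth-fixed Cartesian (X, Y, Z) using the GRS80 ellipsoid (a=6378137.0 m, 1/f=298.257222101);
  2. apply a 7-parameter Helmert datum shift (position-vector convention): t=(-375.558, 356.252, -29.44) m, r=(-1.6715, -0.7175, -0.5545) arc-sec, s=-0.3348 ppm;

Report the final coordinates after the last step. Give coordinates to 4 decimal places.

start: φ=42.319478°, λ=-9.226046°, h=3322.986 m
→ ECEF (a=6378137.000, f=1/298.257222101): X=4664504.2229, Y=-757661.0462, Z=4274146.3254
→ Helmert 7p (PV): X=4664110.1987, Y=-757282.4439, Z=4274137.8199

X=4664110.1987 m, Y=-757282.4439 m, Z=4274137.8199 m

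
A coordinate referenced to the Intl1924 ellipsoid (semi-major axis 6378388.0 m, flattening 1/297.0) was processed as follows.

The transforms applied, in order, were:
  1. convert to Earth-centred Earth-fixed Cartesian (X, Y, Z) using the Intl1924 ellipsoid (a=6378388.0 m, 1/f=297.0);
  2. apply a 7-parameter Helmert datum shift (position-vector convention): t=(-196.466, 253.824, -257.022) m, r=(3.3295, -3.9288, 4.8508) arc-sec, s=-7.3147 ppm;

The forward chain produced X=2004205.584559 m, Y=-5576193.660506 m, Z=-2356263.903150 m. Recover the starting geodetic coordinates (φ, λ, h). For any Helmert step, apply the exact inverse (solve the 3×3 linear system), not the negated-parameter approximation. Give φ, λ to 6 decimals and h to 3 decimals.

φ=-21.814682°, λ=-70.231379°, h=1527.032 m

start: X=2004205.5846, Y=-5576193.6605, Z=-2356263.9032 m
→ Helmert⁻¹: X=2004240.6910, Y=-5576573.4391, Z=-2355972.2739
→ geod (Bowring, a=6378388.000): φ=-21.81468200°, λ=-70.23137900°, h=1527.0320 m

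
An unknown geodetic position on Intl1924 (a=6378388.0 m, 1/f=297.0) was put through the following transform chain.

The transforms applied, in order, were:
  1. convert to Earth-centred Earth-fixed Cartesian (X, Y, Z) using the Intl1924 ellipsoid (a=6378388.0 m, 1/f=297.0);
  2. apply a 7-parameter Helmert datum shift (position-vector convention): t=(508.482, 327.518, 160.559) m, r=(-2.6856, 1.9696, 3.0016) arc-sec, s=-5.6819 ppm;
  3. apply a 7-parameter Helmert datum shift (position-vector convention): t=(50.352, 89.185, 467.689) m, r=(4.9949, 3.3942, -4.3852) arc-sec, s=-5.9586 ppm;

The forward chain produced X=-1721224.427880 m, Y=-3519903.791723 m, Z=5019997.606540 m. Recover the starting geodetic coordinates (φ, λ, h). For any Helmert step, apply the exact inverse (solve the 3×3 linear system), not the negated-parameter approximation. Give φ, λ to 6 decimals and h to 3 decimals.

φ=52.206542°, λ=-116.064876°, h=3041.803 m

start: X=-1721224.4279, Y=-3519903.7917, Z=5019997.6065 m
→ Helmert⁻¹: X=-1721292.8030, Y=-3519928.9910, Z=5019616.7407
→ Helmert⁻¹: X=-1721910.2263, Y=-3520316.8070, Z=5019422.4245
→ geod (Bowring, a=6378388.000): φ=52.20654200°, λ=-116.06487600°, h=3041.8030 m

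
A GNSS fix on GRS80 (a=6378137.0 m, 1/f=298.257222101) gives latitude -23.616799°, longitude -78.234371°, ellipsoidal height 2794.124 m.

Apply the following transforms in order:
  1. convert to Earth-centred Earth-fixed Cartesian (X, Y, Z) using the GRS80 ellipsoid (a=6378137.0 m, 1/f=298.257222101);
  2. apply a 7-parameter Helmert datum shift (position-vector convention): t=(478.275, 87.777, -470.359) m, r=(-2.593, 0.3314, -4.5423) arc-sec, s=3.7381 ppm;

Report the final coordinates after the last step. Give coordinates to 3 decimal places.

start: φ=-23.616799°, λ=-78.234371°, h=2794.124 m
→ ECEF (a=6378137.000, f=1/298.257222101): X=1192793.1307, Y=-5726738.5371, Z=-2540573.0254
→ Helmert 7p (PV): X=1193145.6697, Y=-5726730.3729, Z=-2540982.8054

X=1193145.670 m, Y=-5726730.373 m, Z=-2540982.805 m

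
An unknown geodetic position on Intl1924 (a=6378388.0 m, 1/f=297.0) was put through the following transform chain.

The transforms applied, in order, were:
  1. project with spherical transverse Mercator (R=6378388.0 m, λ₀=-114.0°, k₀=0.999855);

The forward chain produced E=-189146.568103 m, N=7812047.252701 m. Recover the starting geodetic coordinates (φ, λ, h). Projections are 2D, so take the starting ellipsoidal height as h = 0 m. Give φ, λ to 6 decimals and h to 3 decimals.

start: E=-189146.5681, N=7812047.2527 m
→ tm⁻¹: φ=70.11443900°, λ=-119.00076400°

φ=70.114439°, λ=-119.000764°, h=0.000 m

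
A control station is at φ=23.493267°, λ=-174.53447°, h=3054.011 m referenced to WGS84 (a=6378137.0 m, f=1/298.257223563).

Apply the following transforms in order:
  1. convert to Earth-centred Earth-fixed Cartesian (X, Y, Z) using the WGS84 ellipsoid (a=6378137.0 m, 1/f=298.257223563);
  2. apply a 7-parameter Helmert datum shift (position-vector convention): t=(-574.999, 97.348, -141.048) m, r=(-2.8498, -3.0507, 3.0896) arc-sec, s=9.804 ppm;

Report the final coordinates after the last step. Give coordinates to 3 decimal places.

start: φ=23.493267°, λ=-174.534470°, h=3054.011 m
→ ECEF (a=6378137.000, f=1/298.257223563): X=-5828728.0949, Y=-557703.7226, Z=2528129.6909
→ Helmert 7p (PV): X=-5829389.2769, Y=-557664.2211, Z=2527934.9252

X=-5829389.277 m, Y=-557664.221 m, Z=2527934.925 m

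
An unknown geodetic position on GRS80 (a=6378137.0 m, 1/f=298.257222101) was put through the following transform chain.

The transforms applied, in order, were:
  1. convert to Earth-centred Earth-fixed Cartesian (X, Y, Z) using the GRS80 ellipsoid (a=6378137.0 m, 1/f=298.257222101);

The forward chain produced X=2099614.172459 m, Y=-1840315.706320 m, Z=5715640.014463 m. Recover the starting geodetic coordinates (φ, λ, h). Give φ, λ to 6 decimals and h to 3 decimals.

φ=64.116854°, λ=-41.234625°, h=251.757 m

start: X=2099614.1725, Y=-1840315.7063, Z=5715640.0145 m
→ geod (Bowring, a=6378137.000): φ=64.11685400°, λ=-41.23462500°, h=251.7570 m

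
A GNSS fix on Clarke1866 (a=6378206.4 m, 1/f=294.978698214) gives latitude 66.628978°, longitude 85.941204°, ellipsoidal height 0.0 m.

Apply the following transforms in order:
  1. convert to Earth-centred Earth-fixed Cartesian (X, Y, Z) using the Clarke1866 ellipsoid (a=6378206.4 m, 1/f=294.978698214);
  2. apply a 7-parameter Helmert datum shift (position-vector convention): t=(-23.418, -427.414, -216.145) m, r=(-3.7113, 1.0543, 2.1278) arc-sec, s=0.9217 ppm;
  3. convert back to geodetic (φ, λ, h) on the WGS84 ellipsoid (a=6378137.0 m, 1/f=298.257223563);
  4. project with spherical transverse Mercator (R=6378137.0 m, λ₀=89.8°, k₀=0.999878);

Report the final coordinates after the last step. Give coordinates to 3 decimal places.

start: φ=66.628978°, λ=85.941204°, h=0.000 m
→ ECEF (a=6378206.400, f=1/294.978698214): X=179595.8321, Y=2531012.8485, Z=5831934.1067
→ Helmert 7p (PV): X=179576.2794, Y=2530694.5535, Z=5831676.8787
→ geod (Bowring, a=6378137.000): φ=66.62913056°, λ=85.94113568°, h=-493.5883 m
→ tm (R=6378137.0, λ₀=89.8°): E=-170291.9867, N=7421482.7024

E=-170291.987 m, N=7421482.702 m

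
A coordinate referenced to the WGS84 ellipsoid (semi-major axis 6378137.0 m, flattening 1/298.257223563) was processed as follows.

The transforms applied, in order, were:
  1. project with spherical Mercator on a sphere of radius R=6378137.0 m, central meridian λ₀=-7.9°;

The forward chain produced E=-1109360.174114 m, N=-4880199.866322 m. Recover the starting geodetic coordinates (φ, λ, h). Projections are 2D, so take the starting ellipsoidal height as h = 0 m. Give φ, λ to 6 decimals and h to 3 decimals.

φ=-40.098043°, λ=-17.865552°, h=0.000 m

start: E=-1109360.1741, N=-4880199.8663 m
→ merc⁻¹: φ=-40.09804300°, λ=-17.86555200°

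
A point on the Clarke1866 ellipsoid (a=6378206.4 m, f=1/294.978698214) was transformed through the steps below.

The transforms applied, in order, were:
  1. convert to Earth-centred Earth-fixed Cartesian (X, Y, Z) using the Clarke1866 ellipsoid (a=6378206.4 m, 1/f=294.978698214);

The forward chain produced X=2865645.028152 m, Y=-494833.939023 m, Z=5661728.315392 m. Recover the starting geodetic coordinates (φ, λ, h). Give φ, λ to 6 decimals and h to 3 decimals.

φ=62.971180°, λ=-9.797109°, h=3820.485 m

start: X=2865645.0282, Y=-494833.9390, Z=5661728.3154 m
→ geod (Bowring, a=6378206.400): φ=62.97118000°, λ=-9.79710900°, h=3820.4850 m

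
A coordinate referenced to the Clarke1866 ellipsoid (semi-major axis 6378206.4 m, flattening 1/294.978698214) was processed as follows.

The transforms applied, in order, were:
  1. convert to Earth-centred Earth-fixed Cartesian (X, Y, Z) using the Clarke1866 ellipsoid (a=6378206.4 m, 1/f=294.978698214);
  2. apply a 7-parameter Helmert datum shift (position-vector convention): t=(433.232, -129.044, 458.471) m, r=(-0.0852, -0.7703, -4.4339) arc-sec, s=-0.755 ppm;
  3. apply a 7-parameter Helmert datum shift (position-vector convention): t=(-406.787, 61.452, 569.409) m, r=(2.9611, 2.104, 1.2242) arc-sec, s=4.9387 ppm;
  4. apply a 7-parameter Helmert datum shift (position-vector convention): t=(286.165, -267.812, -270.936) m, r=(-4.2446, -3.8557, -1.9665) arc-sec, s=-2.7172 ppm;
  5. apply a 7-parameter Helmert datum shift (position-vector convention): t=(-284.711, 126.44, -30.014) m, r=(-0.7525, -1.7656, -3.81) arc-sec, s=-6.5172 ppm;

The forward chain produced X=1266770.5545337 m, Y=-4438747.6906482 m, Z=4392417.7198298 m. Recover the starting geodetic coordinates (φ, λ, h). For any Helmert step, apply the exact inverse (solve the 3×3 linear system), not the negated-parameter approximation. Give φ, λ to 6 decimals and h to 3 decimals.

φ=43.768352°, λ=-74.068016°, h=3328.342 m

start: X=1266770.5545, Y=-4438747.6906, Z=4392417.7198 m
→ Helmert⁻¹: X=1267183.1147, Y=-4438895.6779, Z=4392449.3195
→ Helmert⁻¹: X=1267024.8212, Y=-4438718.2399, Z=4392617.1652
→ Helmert⁻¹: X=1267354.2031, Y=-4438702.2399, Z=4392102.7142
→ Helmert⁻¹: X=1267033.7401, Y=-4438551.1247, Z=4391640.9937
→ geod (Bowring, a=6378206.400): φ=43.76835200°, λ=-74.06801600°, h=3328.3420 m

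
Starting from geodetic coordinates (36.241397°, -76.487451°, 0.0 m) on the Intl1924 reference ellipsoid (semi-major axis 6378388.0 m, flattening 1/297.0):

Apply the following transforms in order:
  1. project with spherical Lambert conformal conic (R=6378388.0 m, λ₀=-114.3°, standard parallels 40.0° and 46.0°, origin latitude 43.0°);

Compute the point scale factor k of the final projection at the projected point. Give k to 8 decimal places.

start: φ=36.241397°, λ=-76.487451°, h=0.000 m
→ into lcc (λ₀=-114.3°): φ=36.24139700°, λ−λ₀=37.81254900°
scale k = 1.00542683

1.00542683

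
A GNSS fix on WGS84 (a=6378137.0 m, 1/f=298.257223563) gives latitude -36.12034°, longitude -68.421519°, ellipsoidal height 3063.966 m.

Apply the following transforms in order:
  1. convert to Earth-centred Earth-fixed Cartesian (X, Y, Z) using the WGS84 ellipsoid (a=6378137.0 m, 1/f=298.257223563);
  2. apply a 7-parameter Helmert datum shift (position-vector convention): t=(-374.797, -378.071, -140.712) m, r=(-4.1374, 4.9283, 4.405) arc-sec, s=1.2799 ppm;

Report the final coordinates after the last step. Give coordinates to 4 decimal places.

X=1897587.1463 m, Y=-4799349.2345 m, Z=-3740886.9249 m

start: φ=-36.120340°, λ=-68.421519°, h=3063.966 m
→ ECEF (a=6378137.000, f=1/298.257223563): X=1897946.4069, Y=-4798930.5186, Z=-3740792.3376
→ Helmert 7p (PV): X=1897587.1463, Y=-4799349.2345, Z=-3740886.9249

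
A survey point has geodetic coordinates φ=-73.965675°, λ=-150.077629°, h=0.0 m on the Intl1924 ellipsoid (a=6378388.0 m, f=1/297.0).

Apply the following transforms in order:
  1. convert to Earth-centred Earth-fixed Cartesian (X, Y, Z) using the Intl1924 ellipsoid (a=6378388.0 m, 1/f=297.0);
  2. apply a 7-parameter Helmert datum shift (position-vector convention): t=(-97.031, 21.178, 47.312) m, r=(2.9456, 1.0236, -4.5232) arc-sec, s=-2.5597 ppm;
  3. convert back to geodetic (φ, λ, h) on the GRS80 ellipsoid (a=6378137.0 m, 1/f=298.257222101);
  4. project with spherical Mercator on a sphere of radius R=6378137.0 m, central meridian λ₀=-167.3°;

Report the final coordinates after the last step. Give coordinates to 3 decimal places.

start: φ=-73.965675°, λ=-150.077629°, h=0.000 m
→ ECEF (a=6378388.000, f=1/297.0): X=-1531714.4145, Y=-881570.8350, Z=-6108028.3505
→ Helmert 7p (PV): X=-1531857.1681, Y=-881426.5849, Z=-6107970.3919
→ geod (Bowring, a=6378137.000): φ=-73.96464980°, λ=-150.08399065°, h=125.2240 m
→ merc (R=6378137.0, λ₀=-167.3°): E=1916477.3944, N=-12501283.9401

E=1916477.394 m, N=-12501283.940 m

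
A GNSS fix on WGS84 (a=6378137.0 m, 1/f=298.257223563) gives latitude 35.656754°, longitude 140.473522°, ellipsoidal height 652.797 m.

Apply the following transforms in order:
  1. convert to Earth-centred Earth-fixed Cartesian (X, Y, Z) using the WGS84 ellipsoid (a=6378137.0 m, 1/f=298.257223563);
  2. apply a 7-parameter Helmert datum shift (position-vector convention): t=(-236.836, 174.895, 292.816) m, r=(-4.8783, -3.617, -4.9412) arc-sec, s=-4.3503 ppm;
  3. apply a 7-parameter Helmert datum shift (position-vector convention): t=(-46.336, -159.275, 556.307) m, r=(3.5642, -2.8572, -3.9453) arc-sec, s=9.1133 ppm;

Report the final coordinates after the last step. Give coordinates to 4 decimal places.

start: φ=35.656754°, λ=140.473522°, h=652.797 m
→ ECEF (a=6378137.000, f=1/298.257223563): X=-4002297.4355, Y=3302347.0043, Z=3697693.8127
→ Helmert 7p (PV): X=-4002502.5923, Y=3302690.8627, Z=3697822.2575
→ Helmert 7p (PV): X=-4002573.4550, Y=3302574.3461, Z=3698413.8904

X=-4002573.4550 m, Y=3302574.3461 m, Z=3698413.8904 m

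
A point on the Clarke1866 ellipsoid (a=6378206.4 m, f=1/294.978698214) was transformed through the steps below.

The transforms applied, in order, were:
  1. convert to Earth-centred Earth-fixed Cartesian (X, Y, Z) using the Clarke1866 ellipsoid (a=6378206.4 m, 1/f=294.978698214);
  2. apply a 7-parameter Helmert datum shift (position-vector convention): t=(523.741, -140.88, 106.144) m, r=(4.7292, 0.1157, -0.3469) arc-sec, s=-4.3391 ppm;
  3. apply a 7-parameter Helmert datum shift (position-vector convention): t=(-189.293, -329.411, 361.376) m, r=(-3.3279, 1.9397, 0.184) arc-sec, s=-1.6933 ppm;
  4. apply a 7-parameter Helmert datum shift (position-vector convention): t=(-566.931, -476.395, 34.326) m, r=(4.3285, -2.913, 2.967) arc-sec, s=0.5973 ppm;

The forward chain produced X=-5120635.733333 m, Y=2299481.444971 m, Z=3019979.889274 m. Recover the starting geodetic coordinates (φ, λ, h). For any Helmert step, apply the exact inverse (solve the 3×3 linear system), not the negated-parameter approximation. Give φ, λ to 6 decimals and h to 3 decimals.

φ=28.438149°, λ=155.805578°, h=689.476 m

start: X=-5120635.7333, Y=2299481.4450, Z=3019979.8893 m
→ Helmert⁻¹: X=-5119990.0087, Y=2300093.4888, Z=3019967.7993
→ Helmert⁻¹: X=-5119835.7292, Y=2300382.6437, Z=3019600.5045
→ Helmert⁻¹: X=-5120387.2509, Y=2300594.1238, Z=3019451.8427
→ geod (Bowring, a=6378206.400): φ=28.43814900°, λ=155.80557800°, h=689.4760 m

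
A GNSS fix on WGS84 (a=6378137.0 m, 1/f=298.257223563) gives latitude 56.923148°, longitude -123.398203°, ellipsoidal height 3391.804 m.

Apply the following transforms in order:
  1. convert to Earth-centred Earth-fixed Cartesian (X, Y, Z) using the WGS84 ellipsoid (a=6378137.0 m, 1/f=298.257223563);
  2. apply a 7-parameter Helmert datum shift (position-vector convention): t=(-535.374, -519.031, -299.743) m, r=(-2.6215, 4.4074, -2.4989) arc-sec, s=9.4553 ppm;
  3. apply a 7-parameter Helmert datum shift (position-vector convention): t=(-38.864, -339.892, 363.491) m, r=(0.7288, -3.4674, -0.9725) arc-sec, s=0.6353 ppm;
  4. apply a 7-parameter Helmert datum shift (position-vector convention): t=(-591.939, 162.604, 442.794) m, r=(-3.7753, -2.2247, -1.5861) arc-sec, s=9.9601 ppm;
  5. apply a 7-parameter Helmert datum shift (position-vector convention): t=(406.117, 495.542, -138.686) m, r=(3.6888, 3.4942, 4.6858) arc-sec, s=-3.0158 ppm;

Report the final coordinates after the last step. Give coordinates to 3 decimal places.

start: φ=56.923148°, λ=-123.398203°, h=3391.804 m
→ ECEF (a=6378137.000, f=1/298.257223563): X=-1921645.2290, Y=-2914526.8622, Z=5324076.2965
→ Helmert 7p (PV): X=-1922120.3184, Y=-2914982.5035, Z=5323904.9980
→ Helmert 7p (PV): X=-1922263.6443, Y=-2915333.9960, Z=5324229.2600
→ Helmert 7p (PV): X=-1922954.5731, Y=-2915088.1962, Z=5324757.7111
→ Helmert 7p (PV): X=-1922386.2308, Y=-2914722.7739, Z=5324583.4095

X=-1922386.231 m, Y=-2914722.774 m, Z=5324583.409 m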